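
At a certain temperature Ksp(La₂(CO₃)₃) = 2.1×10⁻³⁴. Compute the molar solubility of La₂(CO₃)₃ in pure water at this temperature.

La₂(CO₃)₃(s) ⇌ 2 La³⁺(aq) + 3 CO₃²⁻(aq)
If s mol/L of La₂(CO₃)₃ dissolves, [La³⁺] = 2s and [CO₃²⁻] = 3s.
Ksp = [La³⁺]^2[CO₃²⁻]^3 = (2s)^2 · (3s)^3 = 108s^5
108s^5 = 2.1×10⁻³⁴  ⇒  s^5 = 1.9×10⁻³⁶
Taking the 5th root, s = 7.2×10⁻⁸ M.

7.2×10⁻⁸ M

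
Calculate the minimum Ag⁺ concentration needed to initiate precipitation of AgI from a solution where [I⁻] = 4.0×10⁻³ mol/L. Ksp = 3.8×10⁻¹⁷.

9.5×10⁻¹⁵ M

Each salt precipitates once Q = Ksp for that salt.
AgI(s) ⇌ Ag⁺(aq) + I⁻(aq)
Ksp = [Ag⁺][I⁻] = [Ag⁺](4.0×10⁻³)
[Ag⁺] = 3.8×10⁻¹⁷ / (4.0×10⁻³) = 9.5×10⁻¹⁵
[Ag⁺] = 9.5×10⁻¹⁵ mol/L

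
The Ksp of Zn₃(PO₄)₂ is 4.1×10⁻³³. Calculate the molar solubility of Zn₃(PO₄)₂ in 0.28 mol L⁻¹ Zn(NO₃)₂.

2.2×10⁻¹⁶ M

Zn₃(PO₄)₂(s) ⇌ 3 Zn²⁺(aq) + 2 PO₄³⁻(aq)
Let s be the solubility of Zn₃(PO₄)₂ here. The common ion gives [Zn²⁺] ≈ 0.28 mol L⁻¹, and [PO₄³⁻] = 2s.
Ksp = [Zn²⁺]^3[PO₄³⁻]^2 = (0.28)^3(2s)^2
(2s)^2 = 4.1×10⁻³³ / (0.28)^3 = 1.9×10⁻³¹
s = 2.2×10⁻¹⁶ mol L⁻¹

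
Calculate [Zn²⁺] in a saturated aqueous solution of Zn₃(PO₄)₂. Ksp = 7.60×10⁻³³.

Zn₃(PO₄)₂(s) ⇌ 3 Zn²⁺(aq) + 2 PO₄³⁻(aq)
Let s be the molar solubility. Then [Zn²⁺] = 3s and [PO₄³⁻] = 2s.
Ksp = [Zn²⁺]^3[PO₄³⁻]^2 = (3s)^3 · (2s)^2 = 108s^5 = 7.60×10⁻³³
s = 1.48×10⁻⁷ mol/L
[Zn²⁺] = 3s = 4.43×10⁻⁷ mol/L

4.43×10⁻⁷ M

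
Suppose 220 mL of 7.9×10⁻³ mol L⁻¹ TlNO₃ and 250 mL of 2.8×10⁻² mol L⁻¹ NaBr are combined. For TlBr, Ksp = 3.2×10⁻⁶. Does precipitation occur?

Yes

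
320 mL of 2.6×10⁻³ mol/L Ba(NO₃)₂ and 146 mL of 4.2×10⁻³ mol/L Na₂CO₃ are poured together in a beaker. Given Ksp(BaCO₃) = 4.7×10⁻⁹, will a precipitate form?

Yes

Total volume after mixing = 320 + 146 = 466 mL.
[Ba²⁺] = (2.6×10⁻³)(320)/466 = 1.8×10⁻³ mol/L
[CO₃²⁻] = (4.2×10⁻³)(146)/466 = 1.3×10⁻³ mol/L
Q = [Ba²⁺][CO₃²⁻] = 2.3×10⁻⁶
Because Q > Ksp (2.3×10⁻⁶ vs 4.7×10⁻⁹), a precipitate of BaCO₃ forms.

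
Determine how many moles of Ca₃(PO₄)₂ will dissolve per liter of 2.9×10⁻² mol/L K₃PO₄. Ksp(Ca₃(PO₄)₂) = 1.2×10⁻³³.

Ca₃(PO₄)₂(s) ⇌ 3 Ca²⁺(aq) + 2 PO₄³⁻(aq)
Let s be the solubility of Ca₃(PO₄)₂ here. The common ion gives [PO₄³⁻] ≈ 2.9×10⁻² mol/L, and [Ca²⁺] = 3s.
Ksp = [Ca²⁺]^3[PO₄³⁻]^2 = (3s)^3(2.9×10⁻²)^2
(3s)^3 = 1.2×10⁻³³ / (2.9×10⁻²)^2 = 1.4×10⁻³⁰
s = 3.8×10⁻¹¹ mol/L

3.8×10⁻¹¹ M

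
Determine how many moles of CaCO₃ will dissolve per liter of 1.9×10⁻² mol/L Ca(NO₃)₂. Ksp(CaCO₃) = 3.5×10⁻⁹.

1.8×10⁻⁷ M

CaCO₃(s) ⇌ Ca²⁺(aq) + CO₃²⁻(aq)
The solution already contains Ca²⁺ at 1.9×10⁻² mol/L. Let s be the molar solubility of CaCO₃.
[Ca²⁺] ≈ 1.9×10⁻² mol/L (common ion dominates); [CO₃²⁻] = s.
Ksp = [Ca²⁺][CO₃²⁻] = (1.9×10⁻²)s
s = 3.5×10⁻⁹ / (1.9×10⁻²) = 1.8×10⁻⁷
s = 1.8×10⁻⁷ mol/L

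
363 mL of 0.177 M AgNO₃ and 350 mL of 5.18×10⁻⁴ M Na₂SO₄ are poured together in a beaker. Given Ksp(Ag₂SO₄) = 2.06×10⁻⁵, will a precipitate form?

No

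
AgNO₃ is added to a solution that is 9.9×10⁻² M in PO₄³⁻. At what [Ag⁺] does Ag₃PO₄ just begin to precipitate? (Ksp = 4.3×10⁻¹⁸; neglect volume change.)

Each salt precipitates once Q = Ksp for that salt.
Ag₃PO₄(s) ⇌ 3 Ag⁺(aq) + PO₄³⁻(aq)
Ksp = [Ag⁺]^3[PO₄³⁻] = [Ag⁺]^3(9.9×10⁻²)
[Ag⁺]^3 = 4.3×10⁻¹⁸ / (9.9×10⁻²) = 4.3×10⁻¹⁷
[Ag⁺] = 3.5×10⁻⁶ M

3.5×10⁻⁶ M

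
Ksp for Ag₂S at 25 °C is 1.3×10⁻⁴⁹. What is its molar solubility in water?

Ag₂S(s) ⇌ 2 Ag⁺(aq) + S²⁻(aq)
If s mol/L of Ag₂S dissolves, [Ag⁺] = 2s and [S²⁻] = s.
Ksp = [Ag⁺]^2[S²⁻] = (2s)^2 · s = 4s^3
4s^3 = 1.3×10⁻⁴⁹  ⇒  s^3 = 3.3×10⁻⁵⁰
s = (3.3×10⁻⁵⁰)^(1/3) = 3.2×10⁻¹⁷ mol/L

3.2×10⁻¹⁷ M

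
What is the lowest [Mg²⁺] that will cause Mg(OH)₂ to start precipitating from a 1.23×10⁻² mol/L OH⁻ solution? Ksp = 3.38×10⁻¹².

2.23×10⁻⁸ M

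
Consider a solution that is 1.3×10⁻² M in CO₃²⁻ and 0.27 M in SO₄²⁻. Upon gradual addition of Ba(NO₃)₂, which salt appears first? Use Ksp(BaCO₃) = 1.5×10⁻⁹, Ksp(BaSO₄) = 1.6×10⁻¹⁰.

Precipitation of each salt begins when its ion product equals Ksp.
For BaCO₃: [Ba²⁺] = (Ksp/[CO₃²⁻]) = 1.2×10⁻⁷ M
For BaSO₄: [Ba²⁺] = (Ksp/[SO₄²⁻]) = 5.9×10⁻¹⁰ M
Since BaSO₄ needs less Ba²⁺ to reach saturation, it precipitates first.

BaSO₄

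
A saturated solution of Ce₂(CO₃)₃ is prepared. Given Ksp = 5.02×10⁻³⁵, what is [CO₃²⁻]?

1.62×10⁻⁷ M

Ce₂(CO₃)₃(s) ⇌ 2 Ce³⁺(aq) + 3 CO₃²⁻(aq)
Let s be the molar solubility. Then [Ce³⁺] = 2s and [CO₃²⁻] = 3s.
Ksp = [Ce³⁺]^2[CO₃²⁻]^3 = (2s)^2 · (3s)^3 = 108s^5 = 5.02×10⁻³⁵
s = 5.41×10⁻⁸ mol/L
[CO₃²⁻] = 3s = 1.62×10⁻⁷ mol/L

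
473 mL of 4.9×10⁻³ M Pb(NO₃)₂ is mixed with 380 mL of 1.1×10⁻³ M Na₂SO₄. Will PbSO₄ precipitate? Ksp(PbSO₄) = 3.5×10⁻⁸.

Yes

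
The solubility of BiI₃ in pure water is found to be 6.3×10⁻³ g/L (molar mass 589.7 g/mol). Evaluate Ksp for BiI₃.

Ksp = 3.5×10⁻¹⁹

s = (6.3×10⁻³ g L⁻¹)/(589.7 g mol⁻¹) = 1.068×10⁻⁵ M
BiI₃(s) ⇌ Bi³⁺(aq) + 3 I⁻(aq)
For each mole of BiI₃ that dissolves per liter, [Bi³⁺] = s and [I⁻] = 3s; let s denote this solubility.
Ksp = [Bi³⁺][I⁻]^3 = s · (3s)^3 = 27s^4
Ksp = 27 × (1.068×10⁻⁵)^4 = 3.5×10⁻¹⁹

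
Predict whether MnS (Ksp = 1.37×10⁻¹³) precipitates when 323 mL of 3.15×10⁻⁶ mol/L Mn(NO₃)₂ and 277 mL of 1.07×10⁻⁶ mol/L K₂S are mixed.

Yes

After mixing, V = 323 mL + 277 mL = 600 mL.
[Mn²⁺] = (3.15×10⁻⁶)(323)/600 = 1.70×10⁻⁶ mol/L
[S²⁻] = (1.07×10⁻⁶)(277)/600 = 4.94×10⁻⁷ mol/L
Q = [Mn²⁺][S²⁻] = 8.38×10⁻¹³
Since Q (8.38×10⁻¹³) exceeds Ksp (1.37×10⁻¹³), MnS will precipitate.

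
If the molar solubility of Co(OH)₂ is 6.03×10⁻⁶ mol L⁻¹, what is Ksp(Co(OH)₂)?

Ksp = 8.77×10⁻¹⁶

Co(OH)₂(s) ⇌ Co²⁺(aq) + 2 OH⁻(aq)
With molar solubility s: [Co²⁺] = s, [OH⁻] = 2s.
Ksp = [Co²⁺][OH⁻]^2 = s · (2s)^2 = 4s^3
Ksp = 4 × (6.03×10⁻⁶)^3 = 8.77×10⁻¹⁶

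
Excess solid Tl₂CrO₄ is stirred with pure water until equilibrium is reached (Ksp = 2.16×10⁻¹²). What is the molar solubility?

8.14×10⁻⁵ M

Tl₂CrO₄(s) ⇌ 2 Tl⁺(aq) + CrO₄²⁻(aq)
For each mole of Tl₂CrO₄ that dissolves per liter, [Tl⁺] = 2s and [CrO₄²⁻] = s; let s denote this solubility.
Ksp = [Tl⁺]^2[CrO₄²⁻] = (2s)^2 · s = 4s^3
4s^3 = 2.16×10⁻¹²  ⇒  s^3 = 5.40×10⁻¹³
Taking the 3rd root, s = 8.14×10⁻⁵ M.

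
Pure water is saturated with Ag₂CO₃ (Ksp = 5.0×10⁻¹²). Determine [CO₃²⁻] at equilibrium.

1.1×10⁻⁴ M

Ag₂CO₃(s) ⇌ 2 Ag⁺(aq) + CO₃²⁻(aq)
With molar solubility s: [Ag⁺] = 2s, [CO₃²⁻] = s.
Ksp = [Ag⁺]^2[CO₃²⁻] = (2s)^2 · s = 4s^3 = 5.0×10⁻¹²
s = 1.1×10⁻⁴ M
[CO₃²⁻] = s = 1.1×10⁻⁴ M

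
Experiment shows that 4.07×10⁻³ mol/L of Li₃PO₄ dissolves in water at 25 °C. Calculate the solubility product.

Ksp = 7.41×10⁻⁹

Li₃PO₄(s) ⇌ 3 Li⁺(aq) + PO₄³⁻(aq)
For each mole of Li₃PO₄ that dissolves per liter, [Li⁺] = 3s and [PO₄³⁻] = s; let s denote this solubility.
Ksp = [Li⁺]^3[PO₄³⁻] = (3s)^3 · s = 27s^4
Ksp = 27 × (4.07×10⁻³)^4 = 7.41×10⁻⁹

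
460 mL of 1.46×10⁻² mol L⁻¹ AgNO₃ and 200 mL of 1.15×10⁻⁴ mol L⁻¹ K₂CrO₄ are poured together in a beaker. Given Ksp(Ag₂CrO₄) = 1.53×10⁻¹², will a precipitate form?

Total volume after mixing = 460 + 200 = 660 mL.
[Ag⁺] = (1.46×10⁻²)(460)/660 = 1.02×10⁻² mol L⁻¹
[CrO₄²⁻] = (1.15×10⁻⁴)(200)/660 = 3.48×10⁻⁵ mol L⁻¹
Q = [Ag⁺]^2[CrO₄²⁻] = 3.61×10⁻⁹
Q = 3.61×10⁻⁹ > Ksp = 1.53×10⁻¹², so the solution is supersaturated and Ag₂CrO₄ precipitates.

Yes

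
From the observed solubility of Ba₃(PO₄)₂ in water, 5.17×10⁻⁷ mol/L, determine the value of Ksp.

Ksp = 3.99×10⁻³⁰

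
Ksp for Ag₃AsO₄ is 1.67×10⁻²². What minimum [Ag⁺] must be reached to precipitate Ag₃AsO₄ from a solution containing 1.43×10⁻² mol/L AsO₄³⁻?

2.27×10⁻⁷ M

Precipitation of each salt begins when its ion product equals Ksp.
Ag₃AsO₄(s) ⇌ 3 Ag⁺(aq) + AsO₄³⁻(aq)
Ksp = [Ag⁺]^3[AsO₄³⁻] = [Ag⁺]^3(1.43×10⁻²)
[Ag⁺]^3 = 1.67×10⁻²² / (1.43×10⁻²) = 1.17×10⁻²⁰
[Ag⁺] = 2.27×10⁻⁷ mol/L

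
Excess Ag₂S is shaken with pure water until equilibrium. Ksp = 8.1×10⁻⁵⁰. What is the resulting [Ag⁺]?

5.5×10⁻¹⁷ M

Ag₂S(s) ⇌ 2 Ag⁺(aq) + S²⁻(aq)
If s mol/L of Ag₂S dissolves, [Ag⁺] = 2s and [S²⁻] = s.
Ksp = [Ag⁺]^2[S²⁻] = (2s)^2 · s = 4s^3 = 8.1×10⁻⁵⁰
s = 2.7×10⁻¹⁷ mol/L
[Ag⁺] = 2s = 5.5×10⁻¹⁷ mol/L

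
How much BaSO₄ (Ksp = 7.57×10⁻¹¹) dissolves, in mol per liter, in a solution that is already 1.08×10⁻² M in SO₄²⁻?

7.01×10⁻⁹ M

BaSO₄(s) ⇌ Ba²⁺(aq) + SO₄²⁻(aq)
Let s be the solubility of BaSO₄ here. The common ion gives [SO₄²⁻] ≈ 1.08×10⁻² M, and [Ba²⁺] = s.
Ksp = [Ba²⁺][SO₄²⁻] = s(1.08×10⁻²)
s = 7.57×10⁻¹¹ / (1.08×10⁻²) = 7.01×10⁻⁹
s = 7.01×10⁻⁹ M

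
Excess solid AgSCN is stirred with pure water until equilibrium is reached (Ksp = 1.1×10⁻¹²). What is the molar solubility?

AgSCN(s) ⇌ Ag⁺(aq) + SCN⁻(aq)
With molar solubility s: [Ag⁺] = s, [SCN⁻] = s.
Ksp = [Ag⁺][SCN⁻] = s · s = s^2
s^2 = 1.1×10⁻¹²
s = (1.1×10⁻¹²)^(1/2) = 1.0×10⁻⁶ mol L⁻¹

1.0×10⁻⁶ M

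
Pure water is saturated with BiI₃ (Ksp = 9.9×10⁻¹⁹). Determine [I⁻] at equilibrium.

BiI₃(s) ⇌ Bi³⁺(aq) + 3 I⁻(aq)
If s mol/L of BiI₃ dissolves, [Bi³⁺] = s and [I⁻] = 3s.
Ksp = [Bi³⁺][I⁻]^3 = s · (3s)^3 = 27s^4 = 9.9×10⁻¹⁹
s = 1.4×10⁻⁵ mol L⁻¹
[I⁻] = 3s = 4.2×10⁻⁵ mol L⁻¹

4.2×10⁻⁵ M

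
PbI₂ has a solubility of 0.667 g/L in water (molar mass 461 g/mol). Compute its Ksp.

Molar solubility s = (0.667 g/L) / (461 g/mol) = 1.4469×10⁻³ mol/L
PbI₂(s) ⇌ Pb²⁺(aq) + 2 I⁻(aq)
For each mole of PbI₂ that dissolves per liter, [Pb²⁺] = s and [I⁻] = 2s; let s denote this solubility.
Ksp = [Pb²⁺][I⁻]^2 = s · (2s)^2 = 4s^3
Ksp = 4 × (1.4469×10⁻³)^3 = 1.21×10⁻⁸

Ksp = 1.21×10⁻⁸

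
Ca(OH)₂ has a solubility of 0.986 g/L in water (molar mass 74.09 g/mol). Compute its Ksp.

s = (0.986 g L⁻¹)/(74.09 g mol⁻¹) = 1.3308×10⁻² M
Ca(OH)₂(s) ⇌ Ca²⁺(aq) + 2 OH⁻(aq)
Let s be the molar solubility. Then [Ca²⁺] = s and [OH⁻] = 2s.
Ksp = [Ca²⁺][OH⁻]^2 = s · (2s)^2 = 4s^3
Ksp = 4 × (1.3308×10⁻²)^3 = 9.43×10⁻⁶

Ksp = 9.43×10⁻⁶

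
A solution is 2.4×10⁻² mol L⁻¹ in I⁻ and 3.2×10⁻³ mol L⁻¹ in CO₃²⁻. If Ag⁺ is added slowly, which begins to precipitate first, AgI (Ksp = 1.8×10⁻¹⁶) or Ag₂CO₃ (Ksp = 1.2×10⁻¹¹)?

Each salt precipitates once Q = Ksp for that salt.
For AgI: [Ag⁺] = (Ksp/[I⁻]) = 7.5×10⁻¹⁵ mol L⁻¹
For Ag₂CO₃: [Ag⁺] = (Ksp/[CO₃²⁻])^(1/2) = 6.1×10⁻⁵ mol L⁻¹
AgI requires the lower [Ag⁺], so it precipitates first.

AgI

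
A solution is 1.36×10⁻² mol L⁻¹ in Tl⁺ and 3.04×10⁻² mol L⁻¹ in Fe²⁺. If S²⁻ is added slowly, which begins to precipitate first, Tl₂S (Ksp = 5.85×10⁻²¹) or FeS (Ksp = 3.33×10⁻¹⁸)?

A salt starts to precipitate once the ion product Q reaches its Ksp.
For Tl₂S: [S²⁻] = (Ksp/[Tl⁺]^2) = 3.16×10⁻¹⁷ mol L⁻¹
For FeS: [S²⁻] = (Ksp/[Fe²⁺]) = 1.10×10⁻¹⁶ mol L⁻¹
Tl₂S requires the lower [S²⁻], so it precipitates first.

Tl₂S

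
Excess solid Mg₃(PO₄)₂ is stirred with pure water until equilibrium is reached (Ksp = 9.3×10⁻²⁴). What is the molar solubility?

9.7×10⁻⁶ M

Mg₃(PO₄)₂(s) ⇌ 3 Mg²⁺(aq) + 2 PO₄³⁻(aq)
Let s be the molar solubility. Then [Mg²⁺] = 3s and [PO₄³⁻] = 2s.
Ksp = [Mg²⁺]^3[PO₄³⁻]^2 = (3s)^3 · (2s)^2 = 108s^5
108s^5 = 9.3×10⁻²⁴  ⇒  s^5 = 8.6×10⁻²⁶
s = 9.7×10⁻⁶ M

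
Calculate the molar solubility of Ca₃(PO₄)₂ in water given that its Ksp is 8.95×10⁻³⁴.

Ca₃(PO₄)₂(s) ⇌ 3 Ca²⁺(aq) + 2 PO₄³⁻(aq)
Call the molar solubility s, so that [Ca²⁺] = 3s and [PO₄³⁻] = 2s.
Ksp = [Ca²⁺]^3[PO₄³⁻]^2 = (3s)^3 · (2s)^2 = 108s^5
108s^5 = 8.95×10⁻³⁴  ⇒  s^5 = 8.29×10⁻³⁶
s = (8.29×10⁻³⁶)^(1/5) = 9.63×10⁻⁸ M

9.63×10⁻⁸ M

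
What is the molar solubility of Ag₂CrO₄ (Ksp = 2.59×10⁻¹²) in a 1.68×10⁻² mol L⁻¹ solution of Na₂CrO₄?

Ag₂CrO₄(s) ⇌ 2 Ag⁺(aq) + CrO₄²⁻(aq)
Let s be the solubility of Ag₂CrO₄ here. The common ion gives [CrO₄²⁻] ≈ 1.68×10⁻² mol L⁻¹, and [Ag⁺] = 2s.
Ksp = [Ag⁺]^2[CrO₄²⁻] = (2s)^2(1.68×10⁻²)
(2s)^2 = 2.59×10⁻¹² / (1.68×10⁻²) = 1.54×10⁻¹⁰
s = 6.21×10⁻⁶ mol L⁻¹

6.21×10⁻⁶ M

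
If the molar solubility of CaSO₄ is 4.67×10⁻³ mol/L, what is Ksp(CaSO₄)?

CaSO₄(s) ⇌ Ca²⁺(aq) + SO₄²⁻(aq)
Call the molar solubility s, so that [Ca²⁺] = s and [SO₄²⁻] = s.
Ksp = [Ca²⁺][SO₄²⁻] = s · s = s^2
Ksp = (4.67×10⁻³)^2 = 2.18×10⁻⁵

Ksp = 2.18×10⁻⁵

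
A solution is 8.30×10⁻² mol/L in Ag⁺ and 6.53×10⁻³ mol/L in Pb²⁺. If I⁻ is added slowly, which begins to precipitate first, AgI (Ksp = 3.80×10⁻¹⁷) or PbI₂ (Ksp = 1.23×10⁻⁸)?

AgI

The threshold for precipitation is Q = Ksp.
For AgI: [I⁻] = (Ksp/[Ag⁺]) = 4.58×10⁻¹⁶ mol/L
For PbI₂: [I⁻] = (Ksp/[Pb²⁺])^(1/2) = 1.37×10⁻³ mol/L
The smaller threshold [I⁻] is reached first, so AgI precipitates first.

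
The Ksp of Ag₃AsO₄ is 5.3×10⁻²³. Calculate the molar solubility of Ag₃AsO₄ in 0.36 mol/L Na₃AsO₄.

1.8×10⁻⁸ M

Ag₃AsO₄(s) ⇌ 3 Ag⁺(aq) + AsO₄³⁻(aq)
The solution already contains AsO₄³⁻ at 0.36 mol/L. Let s be the molar solubility of Ag₃AsO₄.
[AsO₄³⁻] ≈ 0.36 mol/L (common ion dominates); [Ag⁺] = 3s.
Ksp = [Ag⁺]^3[AsO₄³⁻] = (3s)^3(0.36)
(3s)^3 = 5.3×10⁻²³ / (0.36) = 1.5×10⁻²²
s = 1.8×10⁻⁸ mol/L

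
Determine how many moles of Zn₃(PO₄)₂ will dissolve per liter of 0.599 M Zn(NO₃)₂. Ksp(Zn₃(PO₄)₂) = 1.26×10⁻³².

1.21×10⁻¹⁶ M

Zn₃(PO₄)₂(s) ⇌ 3 Zn²⁺(aq) + 2 PO₄³⁻(aq)
Zn²⁺ is already present at 0.599 M. If s mol/L of Zn₃(PO₄)₂ dissolves, [PO₄³⁻] = 2s while [Zn²⁺] ≈ 0.599 M.
Ksp = [Zn²⁺]^3[PO₄³⁻]^2 = (0.599)^3(2s)^2
(2s)^2 = 1.26×10⁻³² / (0.599)^3 = 5.86×10⁻³²
s = 1.21×10⁻¹⁶ M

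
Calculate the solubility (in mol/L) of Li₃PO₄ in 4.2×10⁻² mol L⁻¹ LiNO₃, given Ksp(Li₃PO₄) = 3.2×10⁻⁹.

Li₃PO₄(s) ⇌ 3 Li⁺(aq) + PO₄³⁻(aq)
Li⁺ is already present at 4.2×10⁻² mol L⁻¹. If s mol/L of Li₃PO₄ dissolves, [PO₄³⁻] = s while [Li⁺] ≈ 4.2×10⁻² mol L⁻¹.
Ksp = [Li⁺]^3[PO₄³⁻] = (4.2×10⁻²)^3s
s = 3.2×10⁻⁹ / (4.2×10⁻²)^3 = 4.3×10⁻⁵
s = 4.3×10⁻⁵ mol L⁻¹

4.3×10⁻⁵ M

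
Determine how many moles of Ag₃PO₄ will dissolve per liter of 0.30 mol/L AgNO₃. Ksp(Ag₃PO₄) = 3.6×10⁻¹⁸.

Ag₃PO₄(s) ⇌ 3 Ag⁺(aq) + PO₄³⁻(aq)
With Ag⁺ already at 0.30 mol/L and s small, take [Ag⁺] ≈ 0.30 mol/L and [PO₄³⁻] = s.
Ksp = [Ag⁺]^3[PO₄³⁻] = (0.30)^3s
s = 3.6×10⁻¹⁸ / (0.30)^3 = 1.3×10⁻¹⁶
s = 1.3×10⁻¹⁶ mol/L

1.3×10⁻¹⁶ M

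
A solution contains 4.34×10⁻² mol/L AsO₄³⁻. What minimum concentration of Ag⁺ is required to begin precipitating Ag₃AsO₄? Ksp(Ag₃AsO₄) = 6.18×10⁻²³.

1.13×10⁻⁷ M

Precipitation of each salt begins when its ion product equals Ksp.
Ag₃AsO₄(s) ⇌ 3 Ag⁺(aq) + AsO₄³⁻(aq)
Ksp = [Ag⁺]^3[AsO₄³⁻] = [Ag⁺]^3(4.34×10⁻²)
[Ag⁺]^3 = 6.18×10⁻²³ / (4.34×10⁻²) = 1.42×10⁻²¹
[Ag⁺] = 1.13×10⁻⁷ mol/L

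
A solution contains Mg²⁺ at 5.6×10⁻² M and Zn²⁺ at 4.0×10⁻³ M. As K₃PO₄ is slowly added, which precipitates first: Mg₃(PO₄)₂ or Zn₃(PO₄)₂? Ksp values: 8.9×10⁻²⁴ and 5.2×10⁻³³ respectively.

Zn₃(PO₄)₂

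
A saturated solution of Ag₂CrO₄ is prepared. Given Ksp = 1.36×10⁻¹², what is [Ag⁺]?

Ag₂CrO₄(s) ⇌ 2 Ag⁺(aq) + CrO₄²⁻(aq)
With molar solubility s: [Ag⁺] = 2s, [CrO₄²⁻] = s.
Ksp = [Ag⁺]^2[CrO₄²⁻] = (2s)^2 · s = 4s^3 = 1.36×10⁻¹²
s = 6.98×10⁻⁵ mol/L
[Ag⁺] = 2s = 1.40×10⁻⁴ mol/L

1.40×10⁻⁴ M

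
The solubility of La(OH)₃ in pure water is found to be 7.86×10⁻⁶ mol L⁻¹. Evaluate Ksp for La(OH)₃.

Ksp = 1.03×10⁻¹⁹

La(OH)₃(s) ⇌ La³⁺(aq) + 3 OH⁻(aq)
Let s be the molar solubility. Then [La³⁺] = s and [OH⁻] = 3s.
Ksp = [La³⁺][OH⁻]^3 = s · (3s)^3 = 27s^4
Ksp = 27 × (7.86×10⁻⁶)^4 = 1.03×10⁻¹⁹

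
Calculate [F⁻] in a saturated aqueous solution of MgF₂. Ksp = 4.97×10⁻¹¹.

MgF₂(s) ⇌ Mg²⁺(aq) + 2 F⁻(aq)
Let s be the molar solubility. Then [Mg²⁺] = s and [F⁻] = 2s.
Ksp = [Mg²⁺][F⁻]^2 = s · (2s)^2 = 4s^3 = 4.97×10⁻¹¹
s = 2.32×10⁻⁴ M
[F⁻] = 2s = 4.63×10⁻⁴ M

4.63×10⁻⁴ M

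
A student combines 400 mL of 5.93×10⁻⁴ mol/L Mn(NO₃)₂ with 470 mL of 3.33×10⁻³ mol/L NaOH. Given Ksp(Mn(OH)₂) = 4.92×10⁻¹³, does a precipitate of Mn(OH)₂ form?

Yes

Total volume after mixing = 400 + 470 = 870 mL.
[Mn²⁺] = (5.93×10⁻⁴)(400)/870 = 2.73×10⁻⁴ mol/L
[OH⁻] = (3.33×10⁻³)(470)/870 = 1.80×10⁻³ mol/L
Q = [Mn²⁺][OH⁻]^2 = 8.82×10⁻¹⁰
Since Q (8.82×10⁻¹⁰) exceeds Ksp (4.92×10⁻¹³), Mn(OH)₂ will precipitate.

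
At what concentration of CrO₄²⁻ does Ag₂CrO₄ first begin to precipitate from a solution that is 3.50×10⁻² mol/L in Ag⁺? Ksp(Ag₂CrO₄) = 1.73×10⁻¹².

1.41×10⁻⁹ M

Precipitation begins when Q = Ksp.
Ag₂CrO₄(s) ⇌ 2 Ag⁺(aq) + CrO₄²⁻(aq)
Ksp = [Ag⁺]^2[CrO₄²⁻] = [CrO₄²⁻](3.50×10⁻²)^2
[CrO₄²⁻] = 1.73×10⁻¹² / (3.50×10⁻²)^2 = 1.41×10⁻⁹
[CrO₄²⁻] = 1.41×10⁻⁹ mol/L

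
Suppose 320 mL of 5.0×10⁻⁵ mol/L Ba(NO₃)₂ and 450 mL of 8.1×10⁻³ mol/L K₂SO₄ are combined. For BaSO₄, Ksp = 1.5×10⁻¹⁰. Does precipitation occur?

Yes

Total volume after mixing = 320 + 450 = 770 mL.
[Ba²⁺] = (5.0×10⁻⁵)(320)/770 = 2.1×10⁻⁵ mol/L
[SO₄²⁻] = (8.1×10⁻³)(450)/770 = 4.7×10⁻³ mol/L
Q = [Ba²⁺][SO₄²⁻] = 9.8×10⁻⁸
Because Q > Ksp (9.8×10⁻⁸ vs 1.5×10⁻¹⁰), a precipitate of BaSO₄ forms.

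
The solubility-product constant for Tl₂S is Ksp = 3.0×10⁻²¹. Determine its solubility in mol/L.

Tl₂S(s) ⇌ 2 Tl⁺(aq) + S²⁻(aq)
For each mole of Tl₂S that dissolves per liter, [Tl⁺] = 2s and [S²⁻] = s; let s denote this solubility.
Ksp = [Tl⁺]^2[S²⁻] = (2s)^2 · s = 4s^3
4s^3 = 3.0×10⁻²¹  ⇒  s^3 = 7.5×10⁻²²
s = 9.1×10⁻⁸ M

9.1×10⁻⁸ M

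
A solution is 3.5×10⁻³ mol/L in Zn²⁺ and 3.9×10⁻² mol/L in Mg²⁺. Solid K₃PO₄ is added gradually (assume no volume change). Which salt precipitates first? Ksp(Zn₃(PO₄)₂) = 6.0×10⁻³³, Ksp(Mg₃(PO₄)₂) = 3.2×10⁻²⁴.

Precipitation begins when Q = Ksp.
For Zn₃(PO₄)₂: [PO₄³⁻] = (Ksp/[Zn²⁺]^3)^(1/2) = 3.7×10⁻¹³ mol/L
For Mg₃(PO₄)₂: [PO₄³⁻] = (Ksp/[Mg²⁺]^3)^(1/2) = 2.3×10⁻¹⁰ mol/L
Zn₃(PO₄)₂ requires the lower [PO₄³⁻], so it precipitates first.

Zn₃(PO₄)₂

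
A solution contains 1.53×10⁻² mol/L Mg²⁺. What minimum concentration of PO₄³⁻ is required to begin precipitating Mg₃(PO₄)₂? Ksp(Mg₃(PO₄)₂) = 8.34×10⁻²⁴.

Precipitation of each salt begins when its ion product equals Ksp.
Mg₃(PO₄)₂(s) ⇌ 3 Mg²⁺(aq) + 2 PO₄³⁻(aq)
Ksp = [Mg²⁺]^3[PO₄³⁻]^2 = [PO₄³⁻]^2(1.53×10⁻²)^3
[PO₄³⁻]^2 = 8.34×10⁻²⁴ / (1.53×10⁻²)^3 = 2.33×10⁻¹⁸
[PO₄³⁻] = 1.53×10⁻⁹ mol/L

1.53×10⁻⁹ M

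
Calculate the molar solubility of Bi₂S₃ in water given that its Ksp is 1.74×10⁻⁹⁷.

1.74×10⁻²⁰ M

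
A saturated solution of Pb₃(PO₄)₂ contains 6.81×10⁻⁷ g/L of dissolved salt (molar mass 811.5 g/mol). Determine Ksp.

Ksp = 4.49×10⁻⁴⁴

s = (6.81×10⁻⁷ g L⁻¹)/(811.5 g mol⁻¹) = 8.3919×10⁻¹⁰ M
Pb₃(PO₄)₂(s) ⇌ 3 Pb²⁺(aq) + 2 PO₄³⁻(aq)
With molar solubility s: [Pb²⁺] = 3s, [PO₄³⁻] = 2s.
Ksp = [Pb²⁺]^3[PO₄³⁻]^2 = (3s)^3 · (2s)^2 = 108s^5
Ksp = 108 × (8.3919×10⁻¹⁰)^5 = 4.49×10⁻⁴⁴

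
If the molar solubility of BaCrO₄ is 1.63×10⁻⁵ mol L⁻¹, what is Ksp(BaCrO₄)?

BaCrO₄(s) ⇌ Ba²⁺(aq) + CrO₄²⁻(aq)
For each mole of BaCrO₄ that dissolves per liter, [Ba²⁺] = s and [CrO₄²⁻] = s; let s denote this solubility.
Ksp = [Ba²⁺][CrO₄²⁻] = s · s = s^2
Ksp = (1.63×10⁻⁵)^2 = 2.66×10⁻¹⁰

Ksp = 2.66×10⁻¹⁰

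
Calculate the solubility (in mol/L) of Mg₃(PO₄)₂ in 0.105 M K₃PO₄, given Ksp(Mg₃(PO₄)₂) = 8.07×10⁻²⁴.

3.00×10⁻⁸ M

Mg₃(PO₄)₂(s) ⇌ 3 Mg²⁺(aq) + 2 PO₄³⁻(aq)
Let s be the solubility of Mg₃(PO₄)₂ here. The common ion gives [PO₄³⁻] ≈ 0.105 M, and [Mg²⁺] = 3s.
Ksp = [Mg²⁺]^3[PO₄³⁻]^2 = (3s)^3(0.105)^2
(3s)^3 = 8.07×10⁻²⁴ / (0.105)^2 = 7.32×10⁻²²
s = 3.00×10⁻⁸ M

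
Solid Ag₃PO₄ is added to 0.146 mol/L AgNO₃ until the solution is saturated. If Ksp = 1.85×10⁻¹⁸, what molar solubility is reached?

Ag₃PO₄(s) ⇌ 3 Ag⁺(aq) + PO₄³⁻(aq)
With Ag⁺ already at 0.146 mol/L and s small, take [Ag⁺] ≈ 0.146 mol/L and [PO₄³⁻] = s.
Ksp = [Ag⁺]^3[PO₄³⁻] = (0.146)^3s
s = 1.85×10⁻¹⁸ / (0.146)^3 = 5.94×10⁻¹⁶
s = 5.94×10⁻¹⁶ mol/L

5.94×10⁻¹⁶ M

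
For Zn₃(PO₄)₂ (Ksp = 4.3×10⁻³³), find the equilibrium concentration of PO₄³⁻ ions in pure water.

Zn₃(PO₄)₂(s) ⇌ 3 Zn²⁺(aq) + 2 PO₄³⁻(aq)
Call the molar solubility s, so that [Zn²⁺] = 3s and [PO₄³⁻] = 2s.
Ksp = [Zn²⁺]^3[PO₄³⁻]^2 = (3s)^3 · (2s)^2 = 108s^5 = 4.3×10⁻³³
s = 1.3×10⁻⁷ M
[PO₄³⁻] = 2s = 2.6×10⁻⁷ M

2.6×10⁻⁷ M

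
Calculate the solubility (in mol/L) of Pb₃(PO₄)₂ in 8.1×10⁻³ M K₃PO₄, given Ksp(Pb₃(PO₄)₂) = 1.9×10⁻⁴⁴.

2.2×10⁻¹⁴ M

Pb₃(PO₄)₂(s) ⇌ 3 Pb²⁺(aq) + 2 PO₄³⁻(aq)
PO₄³⁻ is already present at 8.1×10⁻³ M. If s mol/L of Pb₃(PO₄)₂ dissolves, [Pb²⁺] = 3s while [PO₄³⁻] ≈ 8.1×10⁻³ M.
Ksp = [Pb²⁺]^3[PO₄³⁻]^2 = (3s)^3(8.1×10⁻³)^2
(3s)^3 = 1.9×10⁻⁴⁴ / (8.1×10⁻³)^2 = 2.9×10⁻⁴⁰
s = 2.2×10⁻¹⁴ M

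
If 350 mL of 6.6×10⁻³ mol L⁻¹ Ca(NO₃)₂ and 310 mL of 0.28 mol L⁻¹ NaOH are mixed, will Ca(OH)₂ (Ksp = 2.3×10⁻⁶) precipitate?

Total volume after mixing = 350 + 310 = 660 mL.
[Ca²⁺] = (6.6×10⁻³)(350)/660 = 3.5×10⁻³ mol L⁻¹
[OH⁻] = (0.28)(310)/660 = 0.13 mol L⁻¹
Q = [Ca²⁺][OH⁻]^2 = 6.1×10⁻⁵
Since Q (6.1×10⁻⁵) exceeds Ksp (2.3×10⁻⁶), Ca(OH)₂ will precipitate.

Yes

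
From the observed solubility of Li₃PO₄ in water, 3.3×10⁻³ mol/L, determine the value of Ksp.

Li₃PO₄(s) ⇌ 3 Li⁺(aq) + PO₄³⁻(aq)
Call the molar solubility s, so that [Li⁺] = 3s and [PO₄³⁻] = s.
Ksp = [Li⁺]^3[PO₄³⁻] = (3s)^3 · s = 27s^4
Ksp = 27 × (3.3×10⁻³)^4 = 3.2×10⁻⁹

Ksp = 3.2×10⁻⁹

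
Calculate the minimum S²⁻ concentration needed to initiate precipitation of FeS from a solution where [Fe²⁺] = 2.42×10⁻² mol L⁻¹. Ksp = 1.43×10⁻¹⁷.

5.91×10⁻¹⁶ M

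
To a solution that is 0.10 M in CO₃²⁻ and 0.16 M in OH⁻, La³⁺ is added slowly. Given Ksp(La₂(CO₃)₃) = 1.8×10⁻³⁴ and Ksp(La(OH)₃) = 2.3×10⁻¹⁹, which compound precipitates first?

La(OH)₃

A salt starts to precipitate once the ion product Q reaches its Ksp.
For La₂(CO₃)₃: [La³⁺] = (Ksp/[CO₃²⁻]^3)^(1/2) = 4.2×10⁻¹⁶ M
For La(OH)₃: [La³⁺] = (Ksp/[OH⁻]^3) = 5.6×10⁻¹⁷ M
La(OH)₃ requires the lower [La³⁺], so it precipitates first.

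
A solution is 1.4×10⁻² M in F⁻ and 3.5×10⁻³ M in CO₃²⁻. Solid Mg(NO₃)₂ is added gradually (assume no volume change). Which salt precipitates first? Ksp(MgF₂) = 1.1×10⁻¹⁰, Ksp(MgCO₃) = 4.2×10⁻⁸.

Each salt precipitates once Q = Ksp for that salt.
For MgF₂: [Mg²⁺] = (Ksp/[F⁻]^2) = 5.6×10⁻⁷ M
For MgCO₃: [Mg²⁺] = (Ksp/[CO₃²⁻]) = 1.2×10⁻⁵ M
Since MgF₂ needs less Mg²⁺ to reach saturation, it precipitates first.

MgF₂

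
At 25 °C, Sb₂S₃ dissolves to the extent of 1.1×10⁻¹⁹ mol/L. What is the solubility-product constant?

Ksp = 1.7×10⁻⁹³

Sb₂S₃(s) ⇌ 2 Sb³⁺(aq) + 3 S²⁻(aq)
With molar solubility s: [Sb³⁺] = 2s, [S²⁻] = 3s.
Ksp = [Sb³⁺]^2[S²⁻]^3 = (2s)^2 · (3s)^3 = 108s^5
Ksp = 108 × (1.1×10⁻¹⁹)^5 = 1.7×10⁻⁹³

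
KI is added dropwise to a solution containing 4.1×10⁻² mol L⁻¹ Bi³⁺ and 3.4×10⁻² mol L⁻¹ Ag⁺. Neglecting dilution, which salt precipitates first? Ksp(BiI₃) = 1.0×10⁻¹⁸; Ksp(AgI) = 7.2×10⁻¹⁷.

The threshold for precipitation is Q = Ksp.
For BiI₃: [I⁻] = (Ksp/[Bi³⁺])^(1/3) = 2.9×10⁻⁶ mol L⁻¹
For AgI: [I⁻] = (Ksp/[Ag⁺]) = 2.1×10⁻¹⁵ mol L⁻¹
The smaller threshold [I⁻] is reached first, so AgI precipitates first.

AgI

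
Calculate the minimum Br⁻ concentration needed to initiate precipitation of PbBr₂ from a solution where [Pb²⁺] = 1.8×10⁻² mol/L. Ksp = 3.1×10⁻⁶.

Precipitation of each salt begins when its ion product equals Ksp.
PbBr₂(s) ⇌ Pb²⁺(aq) + 2 Br⁻(aq)
Ksp = [Pb²⁺][Br⁻]^2 = [Br⁻]^2(1.8×10⁻²)
[Br⁻]^2 = 3.1×10⁻⁶ / (1.8×10⁻²) = 1.7×10⁻⁴
[Br⁻] = 1.3×10⁻² mol/L

1.3×10⁻² M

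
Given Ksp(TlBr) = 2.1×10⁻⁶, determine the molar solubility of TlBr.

1.4×10⁻³ M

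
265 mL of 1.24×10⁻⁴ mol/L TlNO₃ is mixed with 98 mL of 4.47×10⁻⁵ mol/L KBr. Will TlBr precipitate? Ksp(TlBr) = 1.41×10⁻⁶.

The combined volume is 363 mL.
[Tl⁺] = (1.24×10⁻⁴)(265)/363 = 9.05×10⁻⁵ mol/L
[Br⁻] = (4.47×10⁻⁵)(98)/363 = 1.21×10⁻⁵ mol/L
Q = [Tl⁺][Br⁻] = 1.09×10⁻⁹
Since Q (1.09×10⁻⁹) is less than Ksp (1.41×10⁻⁶), no TlBr precipitates.

No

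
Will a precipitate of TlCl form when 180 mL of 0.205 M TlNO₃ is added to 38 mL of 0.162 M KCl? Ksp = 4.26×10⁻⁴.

The combined volume is 218 mL.
[Tl⁺] = (0.205)(180)/218 = 0.169 M
[Cl⁻] = (0.162)(38)/218 = 2.82×10⁻² M
Q = [Tl⁺][Cl⁻] = 4.78×10⁻³
Since Q (4.78×10⁻³) exceeds Ksp (4.26×10⁻⁴), TlCl will precipitate.

Yes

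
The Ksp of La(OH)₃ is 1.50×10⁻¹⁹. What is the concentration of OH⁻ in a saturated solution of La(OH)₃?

La(OH)₃(s) ⇌ La³⁺(aq) + 3 OH⁻(aq)
Let s be the molar solubility. Then [La³⁺] = s and [OH⁻] = 3s.
Ksp = [La³⁺][OH⁻]^3 = s · (3s)^3 = 27s^4 = 1.50×10⁻¹⁹
s = 8.63×10⁻⁶ mol L⁻¹
[OH⁻] = 3s = 2.59×10⁻⁵ mol L⁻¹

2.59×10⁻⁵ M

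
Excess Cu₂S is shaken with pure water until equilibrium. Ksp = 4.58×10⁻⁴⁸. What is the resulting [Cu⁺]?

Cu₂S(s) ⇌ 2 Cu⁺(aq) + S²⁻(aq)
If s mol/L of Cu₂S dissolves, [Cu⁺] = 2s and [S²⁻] = s.
Ksp = [Cu⁺]^2[S²⁻] = (2s)^2 · s = 4s^3 = 4.58×10⁻⁴⁸
s = 1.05×10⁻¹⁶ M
[Cu⁺] = 2s = 2.09×10⁻¹⁶ M

2.09×10⁻¹⁶ M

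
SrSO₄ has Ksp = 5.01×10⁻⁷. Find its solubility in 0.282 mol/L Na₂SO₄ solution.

1.78×10⁻⁶ M

SrSO₄(s) ⇌ Sr²⁺(aq) + SO₄²⁻(aq)
Let s be the solubility of SrSO₄ here. The common ion gives [SO₄²⁻] ≈ 0.282 mol/L, and [Sr²⁺] = s.
Ksp = [Sr²⁺][SO₄²⁻] = s(0.282)
s = 5.01×10⁻⁷ / (0.282) = 1.78×10⁻⁶
s = 1.78×10⁻⁶ mol/L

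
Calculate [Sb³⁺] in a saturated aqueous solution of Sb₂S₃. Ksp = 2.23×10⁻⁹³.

2.31×10⁻¹⁹ M

Sb₂S₃(s) ⇌ 2 Sb³⁺(aq) + 3 S²⁻(aq)
Call the molar solubility s, so that [Sb³⁺] = 2s and [S²⁻] = 3s.
Ksp = [Sb³⁺]^2[S²⁻]^3 = (2s)^2 · (3s)^3 = 108s^5 = 2.23×10⁻⁹³
s = 1.16×10⁻¹⁹ M
[Sb³⁺] = 2s = 2.31×10⁻¹⁹ M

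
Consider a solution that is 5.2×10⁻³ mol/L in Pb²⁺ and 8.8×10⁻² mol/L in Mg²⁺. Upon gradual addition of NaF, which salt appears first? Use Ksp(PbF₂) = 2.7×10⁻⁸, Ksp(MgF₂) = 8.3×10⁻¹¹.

Precipitation begins when Q = Ksp.
For PbF₂: [F⁻] = (Ksp/[Pb²⁺])^(1/2) = 2.3×10⁻³ mol/L
For MgF₂: [F⁻] = (Ksp/[Mg²⁺])^(1/2) = 3.1×10⁻⁵ mol/L
Since MgF₂ needs less F⁻ to reach saturation, it precipitates first.

MgF₂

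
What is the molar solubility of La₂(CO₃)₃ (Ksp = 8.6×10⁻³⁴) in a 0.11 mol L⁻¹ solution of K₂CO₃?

4.0×10⁻¹⁶ M

La₂(CO₃)₃(s) ⇌ 2 La³⁺(aq) + 3 CO₃²⁻(aq)
Let s be the solubility of La₂(CO₃)₃ here. The common ion gives [CO₃²⁻] ≈ 0.11 mol L⁻¹, and [La³⁺] = 2s.
Ksp = [La³⁺]^2[CO₃²⁻]^3 = (2s)^2(0.11)^3
(2s)^2 = 8.6×10⁻³⁴ / (0.11)^3 = 6.5×10⁻³¹
s = 4.0×10⁻¹⁶ mol L⁻¹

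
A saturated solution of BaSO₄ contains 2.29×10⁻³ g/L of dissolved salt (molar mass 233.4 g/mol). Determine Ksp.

Ksp = 9.63×10⁻¹¹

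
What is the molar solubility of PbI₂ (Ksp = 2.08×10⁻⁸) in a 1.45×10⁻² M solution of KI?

9.89×10⁻⁵ M

PbI₂(s) ⇌ Pb²⁺(aq) + 2 I⁻(aq)
The solution already contains I⁻ at 1.45×10⁻² M. Let s be the molar solubility of PbI₂.
[I⁻] ≈ 1.45×10⁻² M (common ion dominates); [Pb²⁺] = s.
Ksp = [Pb²⁺][I⁻]^2 = s(1.45×10⁻²)^2
s = 2.08×10⁻⁸ / (1.45×10⁻²)^2 = 9.89×10⁻⁵
s = 9.89×10⁻⁵ M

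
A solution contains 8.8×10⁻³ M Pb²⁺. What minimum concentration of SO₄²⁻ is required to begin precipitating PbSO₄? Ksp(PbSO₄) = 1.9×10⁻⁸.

2.2×10⁻⁶ M

The threshold for precipitation is Q = Ksp.
PbSO₄(s) ⇌ Pb²⁺(aq) + SO₄²⁻(aq)
Ksp = [Pb²⁺][SO₄²⁻] = [SO₄²⁻](8.8×10⁻³)
[SO₄²⁻] = 1.9×10⁻⁸ / (8.8×10⁻³) = 2.2×10⁻⁶
[SO₄²⁻] = 2.2×10⁻⁶ M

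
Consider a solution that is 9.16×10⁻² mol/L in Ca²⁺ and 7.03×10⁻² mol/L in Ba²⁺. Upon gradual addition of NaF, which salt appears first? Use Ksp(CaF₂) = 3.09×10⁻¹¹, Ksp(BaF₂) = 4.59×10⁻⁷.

Each salt precipitates once Q = Ksp for that salt.
For CaF₂: [F⁻] = (Ksp/[Ca²⁺])^(1/2) = 1.84×10⁻⁵ mol/L
For BaF₂: [F⁻] = (Ksp/[Ba²⁺])^(1/2) = 2.56×10⁻³ mol/L
Since CaF₂ needs less F⁻ to reach saturation, it precipitates first.

CaF₂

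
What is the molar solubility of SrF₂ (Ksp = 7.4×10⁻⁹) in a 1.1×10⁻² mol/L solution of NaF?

SrF₂(s) ⇌ Sr²⁺(aq) + 2 F⁻(aq)
F⁻ is already present at 1.1×10⁻² mol/L. If s mol/L of SrF₂ dissolves, [Sr²⁺] = s while [F⁻] ≈ 1.1×10⁻² mol/L.
Ksp = [Sr²⁺][F⁻]^2 = s(1.1×10⁻²)^2
s = 7.4×10⁻⁹ / (1.1×10⁻²)^2 = 6.1×10⁻⁵
s = 6.1×10⁻⁵ mol/L

6.1×10⁻⁵ M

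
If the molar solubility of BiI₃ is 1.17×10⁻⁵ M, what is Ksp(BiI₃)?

BiI₃(s) ⇌ Bi³⁺(aq) + 3 I⁻(aq)
For each mole of BiI₃ that dissolves per liter, [Bi³⁺] = s and [I⁻] = 3s; let s denote this solubility.
Ksp = [Bi³⁺][I⁻]^3 = s · (3s)^3 = 27s^4
Ksp = 27 × (1.17×10⁻⁵)^4 = 5.06×10⁻¹⁹

Ksp = 5.06×10⁻¹⁹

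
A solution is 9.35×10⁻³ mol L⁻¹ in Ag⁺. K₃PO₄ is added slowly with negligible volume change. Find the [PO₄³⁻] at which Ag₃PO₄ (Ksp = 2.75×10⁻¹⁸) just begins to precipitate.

Precipitation of each salt begins when its ion product equals Ksp.
Ag₃PO₄(s) ⇌ 3 Ag⁺(aq) + PO₄³⁻(aq)
Ksp = [Ag⁺]^3[PO₄³⁻] = [PO₄³⁻](9.35×10⁻³)^3
[PO₄³⁻] = 2.75×10⁻¹⁸ / (9.35×10⁻³)^3 = 3.36×10⁻¹²
[PO₄³⁻] = 3.36×10⁻¹² mol L⁻¹

3.36×10⁻¹² M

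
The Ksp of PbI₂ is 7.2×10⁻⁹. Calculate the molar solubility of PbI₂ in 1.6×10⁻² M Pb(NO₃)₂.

3.4×10⁻⁴ M

PbI₂(s) ⇌ Pb²⁺(aq) + 2 I⁻(aq)
The solution already contains Pb²⁺ at 1.6×10⁻² M. Let s be the molar solubility of PbI₂.
[Pb²⁺] ≈ 1.6×10⁻² M (common ion dominates); [I⁻] = 2s.
Ksp = [Pb²⁺][I⁻]^2 = (1.6×10⁻²)(2s)^2
(2s)^2 = 7.2×10⁻⁹ / (1.6×10⁻²) = 4.5×10⁻⁷
s = 3.4×10⁻⁴ M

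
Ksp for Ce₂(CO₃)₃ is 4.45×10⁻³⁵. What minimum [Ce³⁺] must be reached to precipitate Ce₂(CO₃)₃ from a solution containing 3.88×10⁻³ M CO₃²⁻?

2.76×10⁻¹⁴ M

Precipitation of each salt begins when its ion product equals Ksp.
Ce₂(CO₃)₃(s) ⇌ 2 Ce³⁺(aq) + 3 CO₃²⁻(aq)
Ksp = [Ce³⁺]^2[CO₃²⁻]^3 = [Ce³⁺]^2(3.88×10⁻³)^3
[Ce³⁺]^2 = 4.45×10⁻³⁵ / (3.88×10⁻³)^3 = 7.62×10⁻²⁸
[Ce³⁺] = 2.76×10⁻¹⁴ M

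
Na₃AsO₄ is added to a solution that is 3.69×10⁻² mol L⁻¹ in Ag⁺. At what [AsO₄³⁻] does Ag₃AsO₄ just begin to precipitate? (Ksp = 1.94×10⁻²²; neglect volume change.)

3.86×10⁻¹⁸ M

A salt starts to precipitate once the ion product Q reaches its Ksp.
Ag₃AsO₄(s) ⇌ 3 Ag⁺(aq) + AsO₄³⁻(aq)
Ksp = [Ag⁺]^3[AsO₄³⁻] = [AsO₄³⁻](3.69×10⁻²)^3
[AsO₄³⁻] = 1.94×10⁻²² / (3.69×10⁻²)^3 = 3.86×10⁻¹⁸
[AsO₄³⁻] = 3.86×10⁻¹⁸ mol L⁻¹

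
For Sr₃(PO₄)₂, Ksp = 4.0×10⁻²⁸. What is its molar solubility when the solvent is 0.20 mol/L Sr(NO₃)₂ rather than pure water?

1.1×10⁻¹³ M

Sr₃(PO₄)₂(s) ⇌ 3 Sr²⁺(aq) + 2 PO₄³⁻(aq)
The solution already contains Sr²⁺ at 0.20 mol/L. Let s be the molar solubility of Sr₃(PO₄)₂.
[Sr²⁺] ≈ 0.20 mol/L (common ion dominates); [PO₄³⁻] = 2s.
Ksp = [Sr²⁺]^3[PO₄³⁻]^2 = (0.20)^3(2s)^2
(2s)^2 = 4.0×10⁻²⁸ / (0.20)^3 = 5.0×10⁻²⁶
s = 1.1×10⁻¹³ mol/L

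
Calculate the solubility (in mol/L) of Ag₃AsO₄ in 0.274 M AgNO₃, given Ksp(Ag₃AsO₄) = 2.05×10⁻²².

Ag₃AsO₄(s) ⇌ 3 Ag⁺(aq) + AsO₄³⁻(aq)
Ag⁺ is already present at 0.274 M. If s mol/L of Ag₃AsO₄ dissolves, [AsO₄³⁻] = s while [Ag⁺] ≈ 0.274 M.
Ksp = [Ag⁺]^3[AsO₄³⁻] = (0.274)^3s
s = 2.05×10⁻²² / (0.274)^3 = 9.97×10⁻²¹
s = 9.97×10⁻²¹ M

9.97×10⁻²¹ M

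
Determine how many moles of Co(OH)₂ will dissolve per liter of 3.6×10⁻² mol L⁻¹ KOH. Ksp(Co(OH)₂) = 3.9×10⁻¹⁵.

Co(OH)₂(s) ⇌ Co²⁺(aq) + 2 OH⁻(aq)
With OH⁻ already at 3.6×10⁻² mol L⁻¹ and s small, take [OH⁻] ≈ 3.6×10⁻² mol L⁻¹ and [Co²⁺] = s.
Ksp = [Co²⁺][OH⁻]^2 = s(3.6×10⁻²)^2
s = 3.9×10⁻¹⁵ / (3.6×10⁻²)^2 = 3.0×10⁻¹²
s = 3.0×10⁻¹² mol L⁻¹

3.0×10⁻¹² M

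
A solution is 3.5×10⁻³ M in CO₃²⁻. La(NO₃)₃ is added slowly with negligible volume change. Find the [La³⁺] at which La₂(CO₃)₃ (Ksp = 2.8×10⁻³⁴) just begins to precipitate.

8.1×10⁻¹⁴ M

Precipitation of each salt begins when its ion product equals Ksp.
La₂(CO₃)₃(s) ⇌ 2 La³⁺(aq) + 3 CO₃²⁻(aq)
Ksp = [La³⁺]^2[CO₃²⁻]^3 = [La³⁺]^2(3.5×10⁻³)^3
[La³⁺]^2 = 2.8×10⁻³⁴ / (3.5×10⁻³)^3 = 6.5×10⁻²⁷
[La³⁺] = 8.1×10⁻¹⁴ M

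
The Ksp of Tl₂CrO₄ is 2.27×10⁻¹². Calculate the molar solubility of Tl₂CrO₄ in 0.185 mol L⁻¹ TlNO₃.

Tl₂CrO₄(s) ⇌ 2 Tl⁺(aq) + CrO₄²⁻(aq)
The solution already contains Tl⁺ at 0.185 mol L⁻¹. Let s be the molar solubility of Tl₂CrO₄.
[Tl⁺] ≈ 0.185 mol L⁻¹ (common ion dominates); [CrO₄²⁻] = s.
Ksp = [Tl⁺]^2[CrO₄²⁻] = (0.185)^2s
s = 2.27×10⁻¹² / (0.185)^2 = 6.63×10⁻¹¹
s = 6.63×10⁻¹¹ mol L⁻¹

6.63×10⁻¹¹ M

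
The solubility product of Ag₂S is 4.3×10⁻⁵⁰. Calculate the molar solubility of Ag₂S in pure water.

2.2×10⁻¹⁷ M

Ag₂S(s) ⇌ 2 Ag⁺(aq) + S²⁻(aq)
Let s be the molar solubility. Then [Ag⁺] = 2s and [S²⁻] = s.
Ksp = [Ag⁺]^2[S²⁻] = (2s)^2 · s = 4s^3
4s^3 = 4.3×10⁻⁵⁰  ⇒  s^3 = 1.1×10⁻⁵⁰
Taking the 3rd root, s = 2.2×10⁻¹⁷ mol/L.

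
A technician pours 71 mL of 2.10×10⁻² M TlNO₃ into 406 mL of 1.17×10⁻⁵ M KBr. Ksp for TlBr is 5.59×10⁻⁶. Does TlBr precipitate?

No

Total volume after mixing = 71 + 406 = 477 mL.
[Tl⁺] = (2.10×10⁻²)(71)/477 = 3.13×10⁻³ M
[Br⁻] = (1.17×10⁻⁵)(406)/477 = 9.96×10⁻⁶ M
Q = [Tl⁺][Br⁻] = 3.11×10⁻⁸
Since Q (3.11×10⁻⁸) is less than Ksp (5.59×10⁻⁶), no TlBr precipitates.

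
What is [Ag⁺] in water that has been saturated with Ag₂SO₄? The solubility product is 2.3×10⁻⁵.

Ag₂SO₄(s) ⇌ 2 Ag⁺(aq) + SO₄²⁻(aq)
Call the molar solubility s, so that [Ag⁺] = 2s and [SO₄²⁻] = s.
Ksp = [Ag⁺]^2[SO₄²⁻] = (2s)^2 · s = 4s^3 = 2.3×10⁻⁵
s = 1.8×10⁻² mol/L
[Ag⁺] = 2s = 3.6×10⁻² mol/L

3.6×10⁻² M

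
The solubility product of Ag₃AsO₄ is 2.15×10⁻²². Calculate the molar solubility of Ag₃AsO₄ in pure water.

1.68×10⁻⁶ M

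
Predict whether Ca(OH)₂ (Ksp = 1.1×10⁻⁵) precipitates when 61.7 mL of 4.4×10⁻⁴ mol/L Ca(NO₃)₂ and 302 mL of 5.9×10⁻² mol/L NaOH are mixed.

The combined volume is 363.7 mL.
[Ca²⁺] = (4.4×10⁻⁴)(61.7)/363.7 = 7.5×10⁻⁵ mol/L
[OH⁻] = (5.9×10⁻²)(302)/363.7 = 4.9×10⁻² mol/L
Q = [Ca²⁺][OH⁻]^2 = 1.8×10⁻⁷
Since Q (1.8×10⁻⁷) is less than Ksp (1.1×10⁻⁵), no Ca(OH)₂ precipitates.

No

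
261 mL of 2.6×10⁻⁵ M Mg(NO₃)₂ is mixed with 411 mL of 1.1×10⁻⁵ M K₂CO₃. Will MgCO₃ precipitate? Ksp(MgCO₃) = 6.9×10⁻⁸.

No

After mixing, V = 261 mL + 411 mL = 672 mL.
[Mg²⁺] = (2.6×10⁻⁵)(261)/672 = 1.0×10⁻⁵ M
[CO₃²⁻] = (1.1×10⁻⁵)(411)/672 = 6.7×10⁻⁶ M
Q = [Mg²⁺][CO₃²⁻] = 6.8×10⁻¹¹
Since Q (6.8×10⁻¹¹) is less than Ksp (6.9×10⁻⁸), no MgCO₃ precipitates.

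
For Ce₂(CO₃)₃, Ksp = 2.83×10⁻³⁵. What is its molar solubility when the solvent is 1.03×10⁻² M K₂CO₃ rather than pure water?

2.54×10⁻¹⁵ M

Ce₂(CO₃)₃(s) ⇌ 2 Ce³⁺(aq) + 3 CO₃²⁻(aq)
With CO₃²⁻ already at 1.03×10⁻² M and s small, take [CO₃²⁻] ≈ 1.03×10⁻² M and [Ce³⁺] = 2s.
Ksp = [Ce³⁺]^2[CO₃²⁻]^3 = (2s)^2(1.03×10⁻²)^3
(2s)^2 = 2.83×10⁻³⁵ / (1.03×10⁻²)^3 = 2.59×10⁻²⁹
s = 2.54×10⁻¹⁵ M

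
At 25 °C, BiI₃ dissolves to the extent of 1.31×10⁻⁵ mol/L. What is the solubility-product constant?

Ksp = 7.95×10⁻¹⁹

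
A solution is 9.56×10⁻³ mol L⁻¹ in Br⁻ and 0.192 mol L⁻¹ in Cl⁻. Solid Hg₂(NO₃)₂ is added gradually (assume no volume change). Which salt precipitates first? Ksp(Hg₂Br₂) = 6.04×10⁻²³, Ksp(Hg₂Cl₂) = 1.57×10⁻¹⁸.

A salt starts to precipitate once the ion product Q reaches its Ksp.
For Hg₂Br₂: [Hg₂²⁺] = (Ksp/[Br⁻]^2) = 6.61×10⁻¹⁹ mol L⁻¹
For Hg₂Cl₂: [Hg₂²⁺] = (Ksp/[Cl⁻]^2) = 4.26×10⁻¹⁷ mol L⁻¹
Since Hg₂Br₂ needs less Hg₂²⁺ to reach saturation, it precipitates first.

Hg₂Br₂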